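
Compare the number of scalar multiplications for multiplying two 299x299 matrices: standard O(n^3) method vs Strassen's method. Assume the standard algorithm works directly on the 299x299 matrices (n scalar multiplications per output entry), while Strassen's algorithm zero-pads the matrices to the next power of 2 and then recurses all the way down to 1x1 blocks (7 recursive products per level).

Matrix multiplication for 299x299 matrices:

Strassen's algorithm requires power-of-2 dimensions. Pad 299x299 to 512x512 (next power of 2).

Standard algorithm: 299^3 = 26730899 multiplications
Strassen's algorithm: 7^(log2(512)) = 7^9 = 40353607 multiplications
Difference: 26730899 - 40353607 = -13622708 (Strassen uses MORE here due to padding overhead — for small or just-over-power-of-2 n, padding can outweigh the per-level savings)

Standard: 26730899 multiplications (299^3). Strassen: 40353607 multiplications (7^9, after padding to 512x512). Strassen reduces 8 recursive multiplications to 7 at each level.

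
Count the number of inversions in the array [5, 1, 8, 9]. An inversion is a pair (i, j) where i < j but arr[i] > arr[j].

Finding inversions in [5, 1, 8, 9]:

(0, 1): arr[0]=5 > arr[1]=1

Total inversions: 1

The array has 1 inversion(s): (0,1). Each pair (i,j) satisfies i < j and arr[i] > arr[j].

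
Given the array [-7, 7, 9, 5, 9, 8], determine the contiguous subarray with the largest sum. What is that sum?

Using Kadane's algorithm on [-7, 7, 9, 5, 9, 8]:

Scanning through the array:
Position 1 (value 7): max_ending_here = 7, max_so_far = 7
Position 2 (value 9): max_ending_here = 16, max_so_far = 16
Position 3 (value 5): max_ending_here = 21, max_so_far = 21
Position 4 (value 9): max_ending_here = 30, max_so_far = 30
Position 5 (value 8): max_ending_here = 38, max_so_far = 38

Maximum subarray: [7, 9, 5, 9, 8]
Maximum sum: 38

The maximum subarray is [7, 9, 5, 9, 8] with sum 38. This subarray runs from index 1 to index 5.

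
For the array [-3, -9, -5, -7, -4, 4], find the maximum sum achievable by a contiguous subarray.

Using Kadane's algorithm on [-3, -9, -5, -7, -4, 4]:

Scanning through the array:
Position 1 (value -9): max_ending_here = -9, max_so_far = -3
Position 2 (value -5): max_ending_here = -5, max_so_far = -3
Position 3 (value -7): max_ending_here = -7, max_so_far = -3
Position 4 (value -4): max_ending_here = -4, max_so_far = -3
Position 5 (value 4): max_ending_here = 4, max_so_far = 4

Maximum subarray: [4]
Maximum sum: 4

The maximum subarray is [4] with sum 4. This subarray runs from index 5 to index 5.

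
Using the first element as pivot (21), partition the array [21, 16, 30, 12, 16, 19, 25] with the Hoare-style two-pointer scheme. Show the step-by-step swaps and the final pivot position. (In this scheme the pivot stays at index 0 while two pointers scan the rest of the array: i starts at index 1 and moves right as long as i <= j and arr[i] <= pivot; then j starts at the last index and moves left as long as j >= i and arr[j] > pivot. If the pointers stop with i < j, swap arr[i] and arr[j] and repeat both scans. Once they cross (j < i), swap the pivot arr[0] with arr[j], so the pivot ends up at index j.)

Hoare-style two-pointer partition with pivot = 21:

Initial array: [21, 16, 30, 12, 16, 19, 25]

Pointers start at i = 1, j = 6.
i stops at index 2 (arr[2]=30 > 21), j stops at index 5 (arr[5]=19 <= 21): swap arr[2] and arr[5], array becomes [21, 16, 19, 12, 16, 30, 25]
i ends at 5, j ends at 4: the pointers have crossed (j < i), so scanning stops.

Swap pivot arr[0] with arr[4] to place pivot at position 4: [16, 16, 19, 12, 21, 30, 25]
Pivot position: 4

After partitioning with pivot 21, the array becomes [16, 16, 19, 12, 21, 30, 25]. The pivot is placed at index 4. All elements to the left of the pivot are <= 21, and all elements to the right are > 21.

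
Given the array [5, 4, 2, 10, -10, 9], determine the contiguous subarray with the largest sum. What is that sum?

Using Kadane's algorithm on [5, 4, 2, 10, -10, 9]:

Scanning through the array:
Position 1 (value 4): max_ending_here = 9, max_so_far = 9
Position 2 (value 2): max_ending_here = 11, max_so_far = 11
Position 3 (value 10): max_ending_here = 21, max_so_far = 21
Position 4 (value -10): max_ending_here = 11, max_so_far = 21
Position 5 (value 9): max_ending_here = 20, max_so_far = 21

Maximum subarray: [5, 4, 2, 10]
Maximum sum: 21

The maximum subarray is [5, 4, 2, 10] with sum 21. This subarray runs from index 0 to index 3.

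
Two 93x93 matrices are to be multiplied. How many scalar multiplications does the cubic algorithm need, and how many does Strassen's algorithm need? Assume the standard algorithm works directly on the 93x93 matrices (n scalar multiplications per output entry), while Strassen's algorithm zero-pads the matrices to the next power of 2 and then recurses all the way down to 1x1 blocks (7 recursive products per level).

Matrix multiplication for 93x93 matrices:

Strassen's algorithm requires power-of-2 dimensions. Pad 93x93 to 128x128 (next power of 2).

Standard algorithm: 93^3 = 804357 multiplications
Strassen's algorithm: 7^(log2(128)) = 7^7 = 823543 multiplications
Difference: 804357 - 823543 = -19186 (Strassen uses MORE here due to padding overhead — for small or just-over-power-of-2 n, padding can outweigh the per-level savings)

Standard: 804357 multiplications (93^3). Strassen: 823543 multiplications (7^7, after padding to 128x128). Strassen reduces 8 recursive multiplications to 7 at each level.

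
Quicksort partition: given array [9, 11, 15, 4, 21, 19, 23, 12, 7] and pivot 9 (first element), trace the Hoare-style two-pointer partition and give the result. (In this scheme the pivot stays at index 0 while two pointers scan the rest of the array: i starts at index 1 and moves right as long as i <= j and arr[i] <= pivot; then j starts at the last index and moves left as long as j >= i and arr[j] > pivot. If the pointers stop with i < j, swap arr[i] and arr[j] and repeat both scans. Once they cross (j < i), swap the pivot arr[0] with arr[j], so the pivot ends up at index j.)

Hoare-style two-pointer partition with pivot = 9:

Initial array: [9, 11, 15, 4, 21, 19, 23, 12, 7]

Pointers start at i = 1, j = 8.
i stops at index 1 (arr[1]=11 > 9), j stops at index 8 (arr[8]=7 <= 9): swap arr[1] and arr[8], array becomes [9, 7, 15, 4, 21, 19, 23, 12, 11]
i stops at index 2 (arr[2]=15 > 9), j stops at index 3 (arr[3]=4 <= 9): swap arr[2] and arr[3], array becomes [9, 7, 4, 15, 21, 19, 23, 12, 11]
i ends at 3, j ends at 2: the pointers have crossed (j < i), so scanning stops.

Swap pivot arr[0] with arr[2] to place pivot at position 2: [4, 7, 9, 15, 21, 19, 23, 12, 11]
Pivot position: 2

After partitioning with pivot 9, the array becomes [4, 7, 9, 15, 21, 19, 23, 12, 11]. The pivot is placed at index 2. All elements to the left of the pivot are <= 9, and all elements to the right are > 9.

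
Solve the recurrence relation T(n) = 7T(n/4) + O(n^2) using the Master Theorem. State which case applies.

Master Theorem for T(n) = 7T(n/4) + O(n^2):

a = 7, b = 4, c = 2
log_b(a) = log_4(7) = 1.4037

Case 3: c = 2 > log_4(7) = 1.4037
T(n) = O(n^2) = O(n^2)

For T(n) = 7T(n/4) + O(n^2): log_4(7) = 1.4037. This is Case 3 of the Master Theorem (c > log_b(a), work dominated by root), giving O(n^2).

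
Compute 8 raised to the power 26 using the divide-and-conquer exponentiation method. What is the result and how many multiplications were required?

Computing 8^26 by squaring (build up from 8^1; each line after the first costs one multiplication):

8^1 = 8
8^2 = (8^1)^2 = 8^2 = 64
8^3 = 8 * 8^2 = 8 * 64 = 512
8^6 = (8^3)^2 = 512^2 = 262144
8^12 = (8^6)^2 = 262144^2 = 68719476736
8^13 = 8 * 8^12 = 8 * 68719476736 = 549755813888
8^26 = (8^13)^2 = 549755813888^2 = 302231454903657293676544

Result: 302231454903657293676544
Multiplications needed: 6 (6 lines after 8^1)

8^26 = 302231454903657293676544. Using exponentiation by squaring, this requires 6 multiplications. The key idea: if the exponent is even, square the half-power; if odd, multiply by the base once.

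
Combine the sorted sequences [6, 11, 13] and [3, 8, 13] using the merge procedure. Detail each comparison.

Merging process:

Compare 6 vs 3: take 3 from right. Merged: [3]
Compare 6 vs 8: take 6 from left. Merged: [3, 6]
Compare 11 vs 8: take 8 from right. Merged: [3, 6, 8]
Compare 11 vs 13: take 11 from left. Merged: [3, 6, 8, 11]
Compare 13 vs 13: take 13 from left. Merged: [3, 6, 8, 11, 13]
Append remaining from right: [13]. Merged: [3, 6, 8, 11, 13, 13]

Final merged array: [3, 6, 8, 11, 13, 13]
Total comparisons: 5

The merged array is [3, 6, 8, 11, 13, 13], requiring 5 comparisons. The merge step runs in O(n) time where n is the total number of elements.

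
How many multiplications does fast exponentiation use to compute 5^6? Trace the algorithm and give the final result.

Computing 5^6 by squaring (build up from 5^1; each line after the first costs one multiplication):

5^1 = 5
5^2 = (5^1)^2 = 5^2 = 25
5^3 = 5 * 5^2 = 5 * 25 = 125
5^6 = (5^3)^2 = 125^2 = 15625

Result: 15625
Multiplications needed: 3 (3 lines after 5^1)

5^6 = 15625. Using exponentiation by squaring, this requires 3 multiplications. The key idea: if the exponent is even, square the half-power; if odd, multiply by the base once.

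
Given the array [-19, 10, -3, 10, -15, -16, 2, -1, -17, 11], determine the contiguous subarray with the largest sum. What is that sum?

Using Kadane's algorithm on [-19, 10, -3, 10, -15, -16, 2, -1, -17, 11]:

Scanning through the array:
Position 1 (value 10): max_ending_here = 10, max_so_far = 10
Position 2 (value -3): max_ending_here = 7, max_so_far = 10
Position 3 (value 10): max_ending_here = 17, max_so_far = 17
Position 4 (value -15): max_ending_here = 2, max_so_far = 17
Position 5 (value -16): max_ending_here = -14, max_so_far = 17
Position 6 (value 2): max_ending_here = 2, max_so_far = 17
Position 7 (value -1): max_ending_here = 1, max_so_far = 17
Position 8 (value -17): max_ending_here = -16, max_so_far = 17
Position 9 (value 11): max_ending_here = 11, max_so_far = 17

Maximum subarray: [10, -3, 10]
Maximum sum: 17

The maximum subarray is [10, -3, 10] with sum 17. This subarray runs from index 1 to index 3.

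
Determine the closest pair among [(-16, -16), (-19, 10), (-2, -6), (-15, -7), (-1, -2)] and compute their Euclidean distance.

Computing all pairwise distances among 5 points:

d((-16, -16), (-19, 10)) = 26.1725
d((-16, -16), (-2, -6)) = 17.2047
d((-16, -16), (-15, -7)) = 9.0554
d((-16, -16), (-1, -2)) = 20.5183
d((-19, 10), (-2, -6)) = 23.3452
d((-19, 10), (-15, -7)) = 17.4642
d((-19, 10), (-1, -2)) = 21.6333
d((-2, -6), (-15, -7)) = 13.0384
d((-2, -6), (-1, -2)) = 4.1231 <-- minimum
d((-15, -7), (-1, -2)) = 14.8661

Closest pair: (-2, -6) and (-1, -2) with distance 4.1231

The closest pair is (-2, -6) and (-1, -2) with Euclidean distance 4.1231. For 5 points, brute-force pairwise comparison is shown above. For large n, the divide-and-conquer algorithm (sort by x, recurse on halves, check the dividing strip) achieves O(n log n).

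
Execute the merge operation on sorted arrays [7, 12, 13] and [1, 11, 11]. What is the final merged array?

Merging process:

Compare 7 vs 1: take 1 from right. Merged: [1]
Compare 7 vs 11: take 7 from left. Merged: [1, 7]
Compare 12 vs 11: take 11 from right. Merged: [1, 7, 11]
Compare 12 vs 11: take 11 from right. Merged: [1, 7, 11, 11]
Append remaining from left: [12, 13]. Merged: [1, 7, 11, 11, 12, 13]

Final merged array: [1, 7, 11, 11, 12, 13]
Total comparisons: 4

The merged array is [1, 7, 11, 11, 12, 13], requiring 4 comparisons. The merge step runs in O(n) time where n is the total number of elements.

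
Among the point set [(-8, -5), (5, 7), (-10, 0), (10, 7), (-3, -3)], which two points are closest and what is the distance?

Computing all pairwise distances among 5 points:

d((-8, -5), (5, 7)) = 17.6918
d((-8, -5), (-10, 0)) = 5.3852
d((-8, -5), (10, 7)) = 21.6333
d((-8, -5), (-3, -3)) = 5.3852
d((5, 7), (-10, 0)) = 16.5529
d((5, 7), (10, 7)) = 5.0 <-- minimum
d((5, 7), (-3, -3)) = 12.8062
d((-10, 0), (10, 7)) = 21.1896
d((-10, 0), (-3, -3)) = 7.6158
d((10, 7), (-3, -3)) = 16.4012

Closest pair: (5, 7) and (10, 7) with distance 5.0

The closest pair is (5, 7) and (10, 7) with Euclidean distance 5.0. For 5 points, brute-force pairwise comparison is shown above. For large n, the divide-and-conquer algorithm (sort by x, recurse on halves, check the dividing strip) achieves O(n log n).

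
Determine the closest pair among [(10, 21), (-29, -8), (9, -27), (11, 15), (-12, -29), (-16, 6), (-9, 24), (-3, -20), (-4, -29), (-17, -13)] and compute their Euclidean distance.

Computing all pairwise distances among 10 points:

d((10, 21), (-29, -8)) = 48.6004
d((10, 21), (9, -27)) = 48.0104
d((10, 21), (11, 15)) = 6.0828 <-- minimum
d((10, 21), (-12, -29)) = 54.626
d((10, 21), (-16, 6)) = 30.0167
d((10, 21), (-9, 24)) = 19.2354
d((10, 21), (-3, -20)) = 43.0116
d((10, 21), (-4, -29)) = 51.923
d((10, 21), (-17, -13)) = 43.4166
d((-29, -8), (9, -27)) = 42.4853
d((-29, -8), (11, 15)) = 46.1411
d((-29, -8), (-12, -29)) = 27.0185
d((-29, -8), (-16, 6)) = 19.105
d((-29, -8), (-9, 24)) = 37.7359
d((-29, -8), (-3, -20)) = 28.6356
d((-29, -8), (-4, -29)) = 32.6497
d((-29, -8), (-17, -13)) = 13.0
d((9, -27), (11, 15)) = 42.0476
d((9, -27), (-12, -29)) = 21.095
d((9, -27), (-16, 6)) = 41.4005
d((9, -27), (-9, 24)) = 54.0833
d((9, -27), (-3, -20)) = 13.8924
d((9, -27), (-4, -29)) = 13.1529
d((9, -27), (-17, -13)) = 29.5296
d((11, 15), (-12, -29)) = 49.6488
d((11, 15), (-16, 6)) = 28.4605
d((11, 15), (-9, 24)) = 21.9317
d((11, 15), (-3, -20)) = 37.6962
d((11, 15), (-4, -29)) = 46.4866
d((11, 15), (-17, -13)) = 39.598
d((-12, -29), (-16, 6)) = 35.2278
d((-12, -29), (-9, 24)) = 53.0848
d((-12, -29), (-3, -20)) = 12.7279
d((-12, -29), (-4, -29)) = 8.0
d((-12, -29), (-17, -13)) = 16.7631
d((-16, 6), (-9, 24)) = 19.3132
d((-16, 6), (-3, -20)) = 29.0689
d((-16, 6), (-4, -29)) = 37.0
d((-16, 6), (-17, -13)) = 19.0263
d((-9, 24), (-3, -20)) = 44.4072
d((-9, 24), (-4, -29)) = 53.2353
d((-9, 24), (-17, -13)) = 37.855
d((-3, -20), (-4, -29)) = 9.0554
d((-3, -20), (-17, -13)) = 15.6525
d((-4, -29), (-17, -13)) = 20.6155

Closest pair: (10, 21) and (11, 15) with distance 6.0828

The closest pair is (10, 21) and (11, 15) with Euclidean distance 6.0828. For 10 points, brute-force pairwise comparison is shown above. For large n, the divide-and-conquer algorithm (sort by x, recurse on halves, check the dividing strip) achieves O(n log n).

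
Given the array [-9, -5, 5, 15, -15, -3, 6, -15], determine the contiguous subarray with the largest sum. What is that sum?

Using Kadane's algorithm on [-9, -5, 5, 15, -15, -3, 6, -15]:

Scanning through the array:
Position 1 (value -5): max_ending_here = -5, max_so_far = -5
Position 2 (value 5): max_ending_here = 5, max_so_far = 5
Position 3 (value 15): max_ending_here = 20, max_so_far = 20
Position 4 (value -15): max_ending_here = 5, max_so_far = 20
Position 5 (value -3): max_ending_here = 2, max_so_far = 20
Position 6 (value 6): max_ending_here = 8, max_so_far = 20
Position 7 (value -15): max_ending_here = -7, max_so_far = 20

Maximum subarray: [5, 15]
Maximum sum: 20

The maximum subarray is [5, 15] with sum 20. This subarray runs from index 2 to index 3.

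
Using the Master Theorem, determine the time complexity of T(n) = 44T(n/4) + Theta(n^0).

Master Theorem for T(n) = 44T(n/4) + O(n^0):

a = 44, b = 4, c = 0
log_b(a) = log_4(44) = 2.7297

Case 1: c = 0 < log_4(44) = 2.7297
T(n) = O(n^(log_4 44))

For T(n) = 44T(n/4) + O(n^0): log_4(44) = 2.7297. This is Case 1 of the Master Theorem (c < log_b(a), work dominated by leaves), giving O(n^(log_4 44)).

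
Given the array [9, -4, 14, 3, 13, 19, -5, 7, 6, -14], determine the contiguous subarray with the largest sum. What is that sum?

Using Kadane's algorithm on [9, -4, 14, 3, 13, 19, -5, 7, 6, -14]:

Scanning through the array:
Position 1 (value -4): max_ending_here = 5, max_so_far = 9
Position 2 (value 14): max_ending_here = 19, max_so_far = 19
Position 3 (value 3): max_ending_here = 22, max_so_far = 22
Position 4 (value 13): max_ending_here = 35, max_so_far = 35
Position 5 (value 19): max_ending_here = 54, max_so_far = 54
Position 6 (value -5): max_ending_here = 49, max_so_far = 54
Position 7 (value 7): max_ending_here = 56, max_so_far = 56
Position 8 (value 6): max_ending_here = 62, max_so_far = 62
Position 9 (value -14): max_ending_here = 48, max_so_far = 62

Maximum subarray: [9, -4, 14, 3, 13, 19, -5, 7, 6]
Maximum sum: 62

The maximum subarray is [9, -4, 14, 3, 13, 19, -5, 7, 6] with sum 62. This subarray runs from index 0 to index 8.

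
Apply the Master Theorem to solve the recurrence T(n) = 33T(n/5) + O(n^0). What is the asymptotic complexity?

Master Theorem for T(n) = 33T(n/5) + O(n^0):

a = 33, b = 5, c = 0
log_b(a) = log_5(33) = 2.1725

Case 1: c = 0 < log_5(33) = 2.1725
T(n) = O(n^(log_5 33))

For T(n) = 33T(n/5) + O(n^0): log_5(33) = 2.1725. This is Case 1 of the Master Theorem (c < log_b(a), work dominated by leaves), giving O(n^(log_5 33)).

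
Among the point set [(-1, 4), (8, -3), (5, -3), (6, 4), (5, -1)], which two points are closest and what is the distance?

Computing all pairwise distances among 5 points:

d((-1, 4), (8, -3)) = 11.4018
d((-1, 4), (5, -3)) = 9.2195
d((-1, 4), (6, 4)) = 7.0
d((-1, 4), (5, -1)) = 7.8102
d((8, -3), (5, -3)) = 3.0
d((8, -3), (6, 4)) = 7.2801
d((8, -3), (5, -1)) = 3.6056
d((5, -3), (6, 4)) = 7.0711
d((5, -3), (5, -1)) = 2.0 <-- minimum
d((6, 4), (5, -1)) = 5.099

Closest pair: (5, -3) and (5, -1) with distance 2.0

The closest pair is (5, -3) and (5, -1) with Euclidean distance 2.0. For 5 points, brute-force pairwise comparison is shown above. For large n, the divide-and-conquer algorithm (sort by x, recurse on halves, check the dividing strip) achieves O(n log n).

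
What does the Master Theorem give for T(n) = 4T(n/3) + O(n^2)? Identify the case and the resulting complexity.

Master Theorem for T(n) = 4T(n/3) + O(n^2):

a = 4, b = 3, c = 2
log_b(a) = log_3(4) = 1.2619

Case 3: c = 2 > log_3(4) = 1.2619
T(n) = O(n^2) = O(n^2)

For T(n) = 4T(n/3) + O(n^2): log_3(4) = 1.2619. This is Case 3 of the Master Theorem (c > log_b(a), work dominated by root), giving O(n^2).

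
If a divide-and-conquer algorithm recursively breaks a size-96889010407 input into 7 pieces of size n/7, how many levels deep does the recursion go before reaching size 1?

For divide and conquer with division factor 7:

Problem sizes at each level:
Level 0: 96889010407
Level 1: 13841287201
Level 2: 1977326743
Level 3: 282475249
Level 4: 40353607
Level 5: 5764801
Level 6: 823543
Level 7: 117649
Level 8: 16807
Level 9: 2401
Level 10: 343
Level 11: 49
Level 12: 7
Level 13: 1

The root is level 0 and the size-1 base case is level 13 (the tree spans levels 0 through 13, i.e. 14 levels counting the root), so the depth is the number of divisions: log_7(96889010407) = 13

The recursion tree depth is log_7(96889010407) = 13. At each level, the problem size is divided by 7, so it takes 13 divisions to reduce to a base case of size 1. The algorithm makes 7 recursive calls at each level.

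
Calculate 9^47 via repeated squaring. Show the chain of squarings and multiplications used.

Computing 9^47 by squaring (build up from 9^1; each line after the first costs one multiplication):

9^1 = 9
9^2 = (9^1)^2 = 9^2 = 81
9^4 = (9^2)^2 = 81^2 = 6561
9^5 = 9 * 9^4 = 9 * 6561 = 59049
9^10 = (9^5)^2 = 59049^2 = 3486784401
9^11 = 9 * 9^10 = 9 * 3486784401 = 31381059609
9^22 = (9^11)^2 = 31381059609^2 = 984770902183611232881
9^23 = 9 * 9^22 = 9 * 984770902183611232881 = 8862938119652501095929
9^46 = (9^23)^2 = 8862938119652501095929^2 = 78551672112789411833022577315290546060373041
9^47 = 9 * 9^46 = 9 * 78551672112789411833022577315290546060373041 = 706965049015104706497203195837614914543357369

Result: 706965049015104706497203195837614914543357369
Multiplications needed: 9 (9 lines after 9^1)

9^47 = 706965049015104706497203195837614914543357369. Using exponentiation by squaring, this requires 9 multiplications. The key idea: if the exponent is even, square the half-power; if odd, multiply by the base once.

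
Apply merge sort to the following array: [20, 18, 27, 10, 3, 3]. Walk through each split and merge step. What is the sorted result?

Merge sort trace:

Split: [20, 18, 27, 10, 3, 3] -> [20, 18, 27] and [10, 3, 3]
  Split: [20, 18, 27] -> [20] and [18, 27]
    Split: [18, 27] -> [18] and [27]
    Merge: [18] + [27] -> [18, 27]
  Merge: [20] + [18, 27] -> [18, 20, 27]
  Split: [10, 3, 3] -> [10] and [3, 3]
    Split: [3, 3] -> [3] and [3]
    Merge: [3] + [3] -> [3, 3]
  Merge: [10] + [3, 3] -> [3, 3, 10]
Merge: [18, 20, 27] + [3, 3, 10] -> [3, 3, 10, 18, 20, 27]

Final sorted array: [3, 3, 10, 18, 20, 27]

The merge sort proceeds by recursively splitting the array and merging sorted halves.
After all merges, the sorted array is [3, 3, 10, 18, 20, 27].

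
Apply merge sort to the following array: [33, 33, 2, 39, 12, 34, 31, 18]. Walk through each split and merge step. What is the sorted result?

Merge sort trace:

Split: [33, 33, 2, 39, 12, 34, 31, 18] -> [33, 33, 2, 39] and [12, 34, 31, 18]
  Split: [33, 33, 2, 39] -> [33, 33] and [2, 39]
    Split: [33, 33] -> [33] and [33]
    Merge: [33] + [33] -> [33, 33]
    Split: [2, 39] -> [2] and [39]
    Merge: [2] + [39] -> [2, 39]
  Merge: [33, 33] + [2, 39] -> [2, 33, 33, 39]
  Split: [12, 34, 31, 18] -> [12, 34] and [31, 18]
    Split: [12, 34] -> [12] and [34]
    Merge: [12] + [34] -> [12, 34]
    Split: [31, 18] -> [31] and [18]
    Merge: [31] + [18] -> [18, 31]
  Merge: [12, 34] + [18, 31] -> [12, 18, 31, 34]
Merge: [2, 33, 33, 39] + [12, 18, 31, 34] -> [2, 12, 18, 31, 33, 33, 34, 39]

Final sorted array: [2, 12, 18, 31, 33, 33, 34, 39]

The merge sort proceeds by recursively splitting the array and merging sorted halves.
After all merges, the sorted array is [2, 12, 18, 31, 33, 33, 34, 39].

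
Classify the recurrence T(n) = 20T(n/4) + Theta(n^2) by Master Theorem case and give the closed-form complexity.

Master Theorem for T(n) = 20T(n/4) + O(n^2):

a = 20, b = 4, c = 2
log_b(a) = log_4(20) = 2.1610

Case 1: c = 2 < log_4(20) = 2.1610
T(n) = O(n^(log_4 20))

For T(n) = 20T(n/4) + O(n^2): log_4(20) = 2.1610. This is Case 1 of the Master Theorem (c < log_b(a), work dominated by leaves), giving O(n^(log_4 20)).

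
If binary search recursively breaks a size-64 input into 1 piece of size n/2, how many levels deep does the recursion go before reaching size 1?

For divide and conquer with division factor 2:

Problem sizes at each level:
Level 0: 64
Level 1: 32
Level 2: 16
Level 3: 8
Level 4: 4
Level 5: 2
Level 6: 1

The root is level 0 and the size-1 base case is level 6 (the tree spans levels 0 through 6, i.e. 7 levels counting the root), so the depth is the number of divisions: log_2(64) = 6

The recursion tree depth is log_2(64) = 6. At each level, the problem size is divided by 2, so it takes 6 divisions to reduce to a base case of size 1. The algorithm makes 1 recursive call at each level.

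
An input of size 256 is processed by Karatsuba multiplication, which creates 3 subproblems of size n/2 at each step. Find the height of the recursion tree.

For divide and conquer with division factor 2:

Problem sizes at each level:
Level 0: 256
Level 1: 128
Level 2: 64
Level 3: 32
Level 4: 16
Level 5: 8
Level 6: 4
Level 7: 2
Level 8: 1

The root is level 0 and the size-1 base case is level 8 (the tree spans levels 0 through 8, i.e. 9 levels counting the root), so the depth is the number of divisions: log_2(256) = 8

The recursion tree depth is log_2(256) = 8. At each level, the problem size is divided by 2, so it takes 8 divisions to reduce to a base case of size 1. The algorithm makes 3 recursive calls at each level.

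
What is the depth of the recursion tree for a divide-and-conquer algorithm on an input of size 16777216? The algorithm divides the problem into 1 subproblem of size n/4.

For divide and conquer with division factor 4:

Problem sizes at each level:
Level 0: 16777216
Level 1: 4194304
Level 2: 1048576
Level 3: 262144
Level 4: 65536
Level 5: 16384
Level 6: 4096
Level 7: 1024
Level 8: 256
Level 9: 64
Level 10: 16
Level 11: 4
Level 12: 1

The root is level 0 and the size-1 base case is level 12 (the tree spans levels 0 through 12, i.e. 13 levels counting the root), so the depth is the number of divisions: log_4(16777216) = 12

The recursion tree depth is log_4(16777216) = 12. At each level, the problem size is divided by 4, so it takes 12 divisions to reduce to a base case of size 1. The algorithm makes 1 recursive call at each level.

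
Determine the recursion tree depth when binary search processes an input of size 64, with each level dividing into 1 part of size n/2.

For divide and conquer with division factor 2:

Problem sizes at each level:
Level 0: 64
Level 1: 32
Level 2: 16
Level 3: 8
Level 4: 4
Level 5: 2
Level 6: 1

The root is level 0 and the size-1 base case is level 6 (the tree spans levels 0 through 6, i.e. 7 levels counting the root), so the depth is the number of divisions: log_2(64) = 6

The recursion tree depth is log_2(64) = 6. At each level, the problem size is divided by 2, so it takes 6 divisions to reduce to a base case of size 1. The algorithm makes 1 recursive call at each level.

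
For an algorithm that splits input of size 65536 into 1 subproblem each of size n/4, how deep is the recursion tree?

For divide and conquer with division factor 4:

Problem sizes at each level:
Level 0: 65536
Level 1: 16384
Level 2: 4096
Level 3: 1024
Level 4: 256
Level 5: 64
Level 6: 16
Level 7: 4
Level 8: 1

The root is level 0 and the size-1 base case is level 8 (the tree spans levels 0 through 8, i.e. 9 levels counting the root), so the depth is the number of divisions: log_4(65536) = 8

The recursion tree depth is log_4(65536) = 8. At each level, the problem size is divided by 4, so it takes 8 divisions to reduce to a base case of size 1. The algorithm makes 1 recursive call at each level.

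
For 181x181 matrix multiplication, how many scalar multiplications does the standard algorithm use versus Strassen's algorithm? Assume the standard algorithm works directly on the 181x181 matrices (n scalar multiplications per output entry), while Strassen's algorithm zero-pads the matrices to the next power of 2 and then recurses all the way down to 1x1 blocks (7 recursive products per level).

Matrix multiplication for 181x181 matrices:

Strassen's algorithm requires power-of-2 dimensions. Pad 181x181 to 256x256 (next power of 2).

Standard algorithm: 181^3 = 5929741 multiplications
Strassen's algorithm: 7^(log2(256)) = 7^8 = 5764801 multiplications
Savings: 5929741 - 5764801 = 164940 multiplications

Standard: 5929741 multiplications (181^3). Strassen: 5764801 multiplications (7^8, after padding to 256x256). Strassen reduces 8 recursive multiplications to 7 at each level.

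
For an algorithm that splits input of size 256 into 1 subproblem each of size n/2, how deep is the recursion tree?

For divide and conquer with division factor 2:

Problem sizes at each level:
Level 0: 256
Level 1: 128
Level 2: 64
Level 3: 32
Level 4: 16
Level 5: 8
Level 6: 4
Level 7: 2
Level 8: 1

The root is level 0 and the size-1 base case is level 8 (the tree spans levels 0 through 8, i.e. 9 levels counting the root), so the depth is the number of divisions: log_2(256) = 8

The recursion tree depth is log_2(256) = 8. At each level, the problem size is divided by 2, so it takes 8 divisions to reduce to a base case of size 1. The algorithm makes 1 recursive call at each level.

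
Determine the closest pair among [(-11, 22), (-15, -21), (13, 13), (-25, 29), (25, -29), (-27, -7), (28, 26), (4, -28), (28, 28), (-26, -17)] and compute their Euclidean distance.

Computing all pairwise distances among 10 points:

d((-11, 22), (-15, -21)) = 43.1856
d((-11, 22), (13, 13)) = 25.632
d((-11, 22), (-25, 29)) = 15.6525
d((-11, 22), (25, -29)) = 62.426
d((-11, 22), (-27, -7)) = 33.121
d((-11, 22), (28, 26)) = 39.2046
d((-11, 22), (4, -28)) = 52.2015
d((-11, 22), (28, 28)) = 39.4588
d((-11, 22), (-26, -17)) = 41.7852
d((-15, -21), (13, 13)) = 44.0454
d((-15, -21), (-25, 29)) = 50.9902
d((-15, -21), (25, -29)) = 40.7922
d((-15, -21), (-27, -7)) = 18.4391
d((-15, -21), (28, 26)) = 63.7024
d((-15, -21), (4, -28)) = 20.2485
d((-15, -21), (28, 28)) = 65.192
d((-15, -21), (-26, -17)) = 11.7047
d((13, 13), (-25, 29)) = 41.2311
d((13, 13), (25, -29)) = 43.6807
d((13, 13), (-27, -7)) = 44.7214
d((13, 13), (28, 26)) = 19.8494
d((13, 13), (4, -28)) = 41.9762
d((13, 13), (28, 28)) = 21.2132
d((13, 13), (-26, -17)) = 49.2037
d((-25, 29), (25, -29)) = 76.5768
d((-25, 29), (-27, -7)) = 36.0555
d((-25, 29), (28, 26)) = 53.0848
d((-25, 29), (4, -28)) = 63.9531
d((-25, 29), (28, 28)) = 53.0094
d((-25, 29), (-26, -17)) = 46.0109
d((25, -29), (-27, -7)) = 56.4624
d((25, -29), (28, 26)) = 55.0818
d((25, -29), (4, -28)) = 21.0238
d((25, -29), (28, 28)) = 57.0789
d((25, -29), (-26, -17)) = 52.3927
d((-27, -7), (28, 26)) = 64.1405
d((-27, -7), (4, -28)) = 37.4433
d((-27, -7), (28, 28)) = 65.192
d((-27, -7), (-26, -17)) = 10.0499
d((28, 26), (4, -28)) = 59.0931
d((28, 26), (28, 28)) = 2.0 <-- minimum
d((28, 26), (-26, -17)) = 69.029
d((4, -28), (28, 28)) = 60.9262
d((4, -28), (-26, -17)) = 31.9531
d((28, 28), (-26, -17)) = 70.2922

Closest pair: (28, 26) and (28, 28) with distance 2.0

The closest pair is (28, 26) and (28, 28) with Euclidean distance 2.0. For 10 points, brute-force pairwise comparison is shown above. For large n, the divide-and-conquer algorithm (sort by x, recurse on halves, check the dividing strip) achieves O(n log n).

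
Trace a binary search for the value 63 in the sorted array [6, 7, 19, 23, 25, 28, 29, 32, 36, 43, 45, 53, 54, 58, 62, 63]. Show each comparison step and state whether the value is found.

Binary search for 63 in [6, 7, 19, 23, 25, 28, 29, 32, 36, 43, 45, 53, 54, 58, 62, 63]:

lo=0, hi=15, mid=7, arr[mid]=32 -> 32 < 63, search right half
lo=8, hi=15, mid=11, arr[mid]=53 -> 53 < 63, search right half
lo=12, hi=15, mid=13, arr[mid]=58 -> 58 < 63, search right half
lo=14, hi=15, mid=14, arr[mid]=62 -> 62 < 63, search right half
lo=15, hi=15, mid=15, arr[mid]=63 -> Found target at index 15!

Binary search finds 63 at index 15 after 5 comparisons. The search repeatedly halves the search space by comparing with the middle element.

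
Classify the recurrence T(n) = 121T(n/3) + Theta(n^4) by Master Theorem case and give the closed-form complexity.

Master Theorem for T(n) = 121T(n/3) + O(n^4):

a = 121, b = 3, c = 4
log_b(a) = log_3(121) = 4.3653

Case 1: c = 4 < log_3(121) = 4.3653
T(n) = O(n^(log_3 121))

For T(n) = 121T(n/3) + O(n^4): log_3(121) = 4.3653. This is Case 1 of the Master Theorem (c < log_b(a), work dominated by leaves), giving O(n^(log_3 121)).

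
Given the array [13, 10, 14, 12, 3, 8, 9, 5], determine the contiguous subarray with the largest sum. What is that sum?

Using Kadane's algorithm on [13, 10, 14, 12, 3, 8, 9, 5]:

Scanning through the array:
Position 1 (value 10): max_ending_here = 23, max_so_far = 23
Position 2 (value 14): max_ending_here = 37, max_so_far = 37
Position 3 (value 12): max_ending_here = 49, max_so_far = 49
Position 4 (value 3): max_ending_here = 52, max_so_far = 52
Position 5 (value 8): max_ending_here = 60, max_so_far = 60
Position 6 (value 9): max_ending_here = 69, max_so_far = 69
Position 7 (value 5): max_ending_here = 74, max_so_far = 74

Maximum subarray: [13, 10, 14, 12, 3, 8, 9, 5]
Maximum sum: 74

The maximum subarray is [13, 10, 14, 12, 3, 8, 9, 5] with sum 74. This subarray runs from index 0 to index 7.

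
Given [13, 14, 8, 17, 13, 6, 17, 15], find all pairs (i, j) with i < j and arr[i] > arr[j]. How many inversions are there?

Finding inversions in [13, 14, 8, 17, 13, 6, 17, 15]:

(0, 2): arr[0]=13 > arr[2]=8
(0, 5): arr[0]=13 > arr[5]=6
(1, 2): arr[1]=14 > arr[2]=8
(1, 4): arr[1]=14 > arr[4]=13
(1, 5): arr[1]=14 > arr[5]=6
(2, 5): arr[2]=8 > arr[5]=6
(3, 4): arr[3]=17 > arr[4]=13
(3, 5): arr[3]=17 > arr[5]=6
(3, 7): arr[3]=17 > arr[7]=15
(4, 5): arr[4]=13 > arr[5]=6
(6, 7): arr[6]=17 > arr[7]=15

Total inversions: 11

The array has 11 inversion(s): (0,2), (0,5), (1,2), (1,4), (1,5), (2,5), (3,4), (3,5), (3,7), (4,5), (6,7). Each pair (i,j) satisfies i < j and arr[i] > arr[j].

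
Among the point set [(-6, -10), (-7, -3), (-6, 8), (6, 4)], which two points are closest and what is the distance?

Computing all pairwise distances among 4 points:

d((-6, -10), (-7, -3)) = 7.0711 <-- minimum
d((-6, -10), (-6, 8)) = 18.0
d((-6, -10), (6, 4)) = 18.4391
d((-7, -3), (-6, 8)) = 11.0454
d((-7, -3), (6, 4)) = 14.7648
d((-6, 8), (6, 4)) = 12.6491

Closest pair: (-6, -10) and (-7, -3) with distance 7.0711

The closest pair is (-6, -10) and (-7, -3) with Euclidean distance 7.0711. For 4 points, brute-force pairwise comparison is shown above. For large n, the divide-and-conquer algorithm (sort by x, recurse on halves, check the dividing strip) achieves O(n log n).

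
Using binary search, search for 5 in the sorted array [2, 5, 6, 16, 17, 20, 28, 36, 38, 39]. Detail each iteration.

Binary search for 5 in [2, 5, 6, 16, 17, 20, 28, 36, 38, 39]:

lo=0, hi=9, mid=4, arr[mid]=17 -> 17 > 5, search left half
lo=0, hi=3, mid=1, arr[mid]=5 -> Found target at index 1!

Binary search finds 5 at index 1 after 2 comparisons. The search repeatedly halves the search space by comparing with the middle element.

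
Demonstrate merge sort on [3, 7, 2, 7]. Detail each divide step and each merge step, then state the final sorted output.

Merge sort trace:

Split: [3, 7, 2, 7] -> [3, 7] and [2, 7]
  Split: [3, 7] -> [3] and [7]
  Merge: [3] + [7] -> [3, 7]
  Split: [2, 7] -> [2] and [7]
  Merge: [2] + [7] -> [2, 7]
Merge: [3, 7] + [2, 7] -> [2, 3, 7, 7]

Final sorted array: [2, 3, 7, 7]

The merge sort proceeds by recursively splitting the array and merging sorted halves.
After all merges, the sorted array is [2, 3, 7, 7].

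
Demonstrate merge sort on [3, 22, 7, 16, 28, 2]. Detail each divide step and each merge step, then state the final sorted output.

Merge sort trace:

Split: [3, 22, 7, 16, 28, 2] -> [3, 22, 7] and [16, 28, 2]
  Split: [3, 22, 7] -> [3] and [22, 7]
    Split: [22, 7] -> [22] and [7]
    Merge: [22] + [7] -> [7, 22]
  Merge: [3] + [7, 22] -> [3, 7, 22]
  Split: [16, 28, 2] -> [16] and [28, 2]
    Split: [28, 2] -> [28] and [2]
    Merge: [28] + [2] -> [2, 28]
  Merge: [16] + [2, 28] -> [2, 16, 28]
Merge: [3, 7, 22] + [2, 16, 28] -> [2, 3, 7, 16, 22, 28]

Final sorted array: [2, 3, 7, 16, 22, 28]

The merge sort proceeds by recursively splitting the array and merging sorted halves.
After all merges, the sorted array is [2, 3, 7, 16, 22, 28].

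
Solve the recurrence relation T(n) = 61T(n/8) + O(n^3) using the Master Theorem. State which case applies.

Master Theorem for T(n) = 61T(n/8) + O(n^3):

a = 61, b = 8, c = 3
log_b(a) = log_8(61) = 1.9769

Case 3: c = 3 > log_8(61) = 1.9769
T(n) = O(n^3) = O(n^3)

For T(n) = 61T(n/8) + O(n^3): log_8(61) = 1.9769. This is Case 3 of the Master Theorem (c > log_b(a), work dominated by root), giving O(n^3).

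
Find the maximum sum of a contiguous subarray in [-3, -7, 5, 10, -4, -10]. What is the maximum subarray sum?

Using Kadane's algorithm on [-3, -7, 5, 10, -4, -10]:

Scanning through the array:
Position 1 (value -7): max_ending_here = -7, max_so_far = -3
Position 2 (value 5): max_ending_here = 5, max_so_far = 5
Position 3 (value 10): max_ending_here = 15, max_so_far = 15
Position 4 (value -4): max_ending_here = 11, max_so_far = 15
Position 5 (value -10): max_ending_here = 1, max_so_far = 15

Maximum subarray: [5, 10]
Maximum sum: 15

The maximum subarray is [5, 10] with sum 15. This subarray runs from index 2 to index 3.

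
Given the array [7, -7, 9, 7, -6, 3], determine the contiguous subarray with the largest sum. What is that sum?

Using Kadane's algorithm on [7, -7, 9, 7, -6, 3]:

Scanning through the array:
Position 1 (value -7): max_ending_here = 0, max_so_far = 7
Position 2 (value 9): max_ending_here = 9, max_so_far = 9
Position 3 (value 7): max_ending_here = 16, max_so_far = 16
Position 4 (value -6): max_ending_here = 10, max_so_far = 16
Position 5 (value 3): max_ending_here = 13, max_so_far = 16

Maximum subarray: [7, -7, 9, 7]
Maximum sum: 16

The maximum subarray is [7, -7, 9, 7] with sum 16. This subarray runs from index 0 to index 3.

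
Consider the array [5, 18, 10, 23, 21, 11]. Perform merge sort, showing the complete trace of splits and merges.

Merge sort trace:

Split: [5, 18, 10, 23, 21, 11] -> [5, 18, 10] and [23, 21, 11]
  Split: [5, 18, 10] -> [5] and [18, 10]
    Split: [18, 10] -> [18] and [10]
    Merge: [18] + [10] -> [10, 18]
  Merge: [5] + [10, 18] -> [5, 10, 18]
  Split: [23, 21, 11] -> [23] and [21, 11]
    Split: [21, 11] -> [21] and [11]
    Merge: [21] + [11] -> [11, 21]
  Merge: [23] + [11, 21] -> [11, 21, 23]
Merge: [5, 10, 18] + [11, 21, 23] -> [5, 10, 11, 18, 21, 23]

Final sorted array: [5, 10, 11, 18, 21, 23]

The merge sort proceeds by recursively splitting the array and merging sorted halves.
After all merges, the sorted array is [5, 10, 11, 18, 21, 23].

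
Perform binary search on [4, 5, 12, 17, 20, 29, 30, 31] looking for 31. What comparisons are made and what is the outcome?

Binary search for 31 in [4, 5, 12, 17, 20, 29, 30, 31]:

lo=0, hi=7, mid=3, arr[mid]=17 -> 17 < 31, search right half
lo=4, hi=7, mid=5, arr[mid]=29 -> 29 < 31, search right half
lo=6, hi=7, mid=6, arr[mid]=30 -> 30 < 31, search right half
lo=7, hi=7, mid=7, arr[mid]=31 -> Found target at index 7!

Binary search finds 31 at index 7 after 4 comparisons. The search repeatedly halves the search space by comparing with the middle element.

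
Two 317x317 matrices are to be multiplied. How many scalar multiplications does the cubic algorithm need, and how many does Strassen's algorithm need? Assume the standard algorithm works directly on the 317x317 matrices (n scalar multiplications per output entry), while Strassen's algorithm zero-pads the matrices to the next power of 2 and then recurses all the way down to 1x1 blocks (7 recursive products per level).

Matrix multiplication for 317x317 matrices:

Strassen's algorithm requires power-of-2 dimensions. Pad 317x317 to 512x512 (next power of 2).

Standard algorithm: 317^3 = 31855013 multiplications
Strassen's algorithm: 7^(log2(512)) = 7^9 = 40353607 multiplications
Difference: 31855013 - 40353607 = -8498594 (Strassen uses MORE here due to padding overhead — for small or just-over-power-of-2 n, padding can outweigh the per-level savings)

Standard: 31855013 multiplications (317^3). Strassen: 40353607 multiplications (7^9, after padding to 512x512). Strassen reduces 8 recursive multiplications to 7 at each level.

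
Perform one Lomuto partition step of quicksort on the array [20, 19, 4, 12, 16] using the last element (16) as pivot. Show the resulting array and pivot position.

Lomuto partition with pivot = 16:

Initial array: [20, 19, 4, 12, 16]

arr[0]=20 > 16: no swap
arr[1]=19 > 16: no swap
arr[2]=4 <= 16: swap with position 0, array becomes [4, 19, 20, 12, 16]
arr[3]=12 <= 16: swap with position 1, array becomes [4, 12, 20, 19, 16]

Place pivot at position 2: [4, 12, 16, 19, 20]
Pivot position: 2

After partitioning with pivot 16, the array becomes [4, 12, 16, 19, 20]. The pivot is placed at index 2. All elements to the left of the pivot are <= 16, and all elements to the right are > 16.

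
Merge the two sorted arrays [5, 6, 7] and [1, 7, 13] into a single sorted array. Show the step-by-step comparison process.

Merging process:

Compare 5 vs 1: take 1 from right. Merged: [1]
Compare 5 vs 7: take 5 from left. Merged: [1, 5]
Compare 6 vs 7: take 6 from left. Merged: [1, 5, 6]
Compare 7 vs 7: take 7 from left. Merged: [1, 5, 6, 7]
Append remaining from right: [7, 13]. Merged: [1, 5, 6, 7, 7, 13]

Final merged array: [1, 5, 6, 7, 7, 13]
Total comparisons: 4

The merged array is [1, 5, 6, 7, 7, 13], requiring 4 comparisons. The merge step runs in O(n) time where n is the total number of elements.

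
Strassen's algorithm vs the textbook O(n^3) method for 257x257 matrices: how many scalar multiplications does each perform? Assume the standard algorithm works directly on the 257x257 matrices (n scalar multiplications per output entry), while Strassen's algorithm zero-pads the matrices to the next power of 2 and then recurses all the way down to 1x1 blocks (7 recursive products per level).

Matrix multiplication for 257x257 matrices:

Strassen's algorithm requires power-of-2 dimensions. Pad 257x257 to 512x512 (next power of 2).

Standard algorithm: 257^3 = 16974593 multiplications
Strassen's algorithm: 7^(log2(512)) = 7^9 = 40353607 multiplications
Difference: 16974593 - 40353607 = -23379014 (Strassen uses MORE here due to padding overhead — for small or just-over-power-of-2 n, padding can outweigh the per-level savings)

Standard: 16974593 multiplications (257^3). Strassen: 40353607 multiplications (7^9, after padding to 512x512). Strassen reduces 8 recursive multiplications to 7 at each level.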